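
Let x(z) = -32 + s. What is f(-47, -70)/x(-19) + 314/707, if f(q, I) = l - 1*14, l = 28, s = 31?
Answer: -9584/707 ≈ -13.556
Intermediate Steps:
x(z) = -1 (x(z) = -32 + 31 = -1)
f(q, I) = 14 (f(q, I) = 28 - 1*14 = 28 - 14 = 14)
f(-47, -70)/x(-19) + 314/707 = 14/(-1) + 314/707 = 14*(-1) + 314*(1/707) = -14 + 314/707 = -9584/707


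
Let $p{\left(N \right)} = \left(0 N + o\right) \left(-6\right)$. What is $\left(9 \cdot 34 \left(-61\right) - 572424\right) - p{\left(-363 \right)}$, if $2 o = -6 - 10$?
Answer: $-591138$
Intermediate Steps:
$o = -8$ ($o = \frac{-6 - 10}{2} = \frac{1}{2} \left(-16\right) = -8$)
$p{\left(N \right)} = 48$ ($p{\left(N \right)} = \left(0 N - 8\right) \left(-6\right) = \left(0 - 8\right) \left(-6\right) = \left(-8\right) \left(-6\right) = 48$)
$\left(9 \cdot 34 \left(-61\right) - 572424\right) - p{\left(-363 \right)} = \left(9 \cdot 34 \left(-61\right) - 572424\right) - 48 = \left(306 \left(-61\right) - 572424\right) - 48 = \left(-18666 - 572424\right) - 48 = -591090 - 48 = -591138$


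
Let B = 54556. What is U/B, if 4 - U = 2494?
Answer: -1245/27278 ≈ -0.045641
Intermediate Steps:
U = -2490 (U = 4 - 1*2494 = 4 - 2494 = -2490)
U/B = -2490/54556 = -2490*1/54556 = -1245/27278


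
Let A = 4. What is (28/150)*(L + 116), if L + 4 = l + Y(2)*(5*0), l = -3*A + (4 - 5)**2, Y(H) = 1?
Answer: 1414/75 ≈ 18.853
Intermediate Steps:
l = -11 (l = -3*4 + (4 - 5)**2 = -12 + (-1)**2 = -12 + 1 = -11)
L = -15 (L = -4 + (-11 + 1*(5*0)) = -4 + (-11 + 1*0) = -4 + (-11 + 0) = -4 - 11 = -15)
(28/150)*(L + 116) = (28/150)*(-15 + 116) = (28*(1/150))*101 = (14/75)*101 = 1414/75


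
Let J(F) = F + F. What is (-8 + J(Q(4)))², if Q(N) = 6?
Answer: 16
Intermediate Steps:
J(F) = 2*F
(-8 + J(Q(4)))² = (-8 + 2*6)² = (-8 + 12)² = 4² = 16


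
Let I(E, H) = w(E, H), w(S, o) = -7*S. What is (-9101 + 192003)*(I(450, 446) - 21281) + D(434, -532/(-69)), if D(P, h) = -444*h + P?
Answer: -102775080280/23 ≈ -4.4685e+9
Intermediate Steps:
I(E, H) = -7*E
D(P, h) = P - 444*h
(-9101 + 192003)*(I(450, 446) - 21281) + D(434, -532/(-69)) = (-9101 + 192003)*(-7*450 - 21281) + (434 - (-236208)/(-69)) = 182902*(-3150 - 21281) + (434 - (-236208)*(-1)/69) = 182902*(-24431) + (434 - 444*532/69) = -4468478762 + (434 - 78736/23) = -4468478762 - 68754/23 = -102775080280/23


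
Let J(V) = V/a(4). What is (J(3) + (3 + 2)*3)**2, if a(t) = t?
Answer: 3969/16 ≈ 248.06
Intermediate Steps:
J(V) = V/4
(J(3) + (3 + 2)*3)**2 = ((1/4)*3 + (3 + 2)*3)**2 = (3/4 + 5*3)**2 = (3/4 + 15)**2 = (63/4)**2 = 3969/16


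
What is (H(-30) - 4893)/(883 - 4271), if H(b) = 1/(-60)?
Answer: 293581/203280 ≈ 1.4442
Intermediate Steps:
H(b) = -1/60
(H(-30) - 4893)/(883 - 4271) = (-1/60 - 4893)/(883 - 4271) = -293581/60/(-3388) = -293581/60*(-1/3388) = 293581/203280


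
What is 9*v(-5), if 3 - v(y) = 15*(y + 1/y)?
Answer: 729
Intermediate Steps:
v(y) = 3 - 15*y - 15/y (v(y) = 3 - 15*(y + 1/y) = 3 - (15*y + 15/y) = 3 + (-15*y - 15/y) = 3 - 15*y - 15/y)
9*v(-5) = 9*(3 - 15*(-5) - 15/(-5)) = 9*(3 + 75 - 15*(-⅕)) = 9*(3 + 75 + 3) = 9*81 = 729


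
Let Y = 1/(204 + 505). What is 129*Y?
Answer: 129/709 ≈ 0.18195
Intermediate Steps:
Y = 1/709 ≈ 0.0014104
129*Y = 129*(1/709) = 129/709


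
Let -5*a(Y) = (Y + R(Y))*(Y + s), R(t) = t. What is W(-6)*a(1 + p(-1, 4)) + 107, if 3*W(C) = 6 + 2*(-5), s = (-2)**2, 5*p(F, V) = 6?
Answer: 42853/375 ≈ 114.27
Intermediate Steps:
p(F, V) = 6/5 (p(F, V) = (1/5)*6 = 6/5)
s = 4
a(Y) = -2*Y*(4 + Y)/5 (a(Y) = -(Y + Y)*(Y + 4)/5 = -2*Y*(4 + Y)/5)
W(C) = -4/3 (W(C) = (6 + 2*(-5))/3 = (6 - 10)/3 = (1/3)*(-4) = -4/3)
W(-6)*a(1 + p(-1, 4)) + 107 = -8*(1 + 6/5)*(-4 - (1 + 6/5))/15 + 107 = -8*11*(-4 - 1*11/5)/(15*5) + 107 = -8*11*(-4 - 11/5)/(15*5) + 107 = -8*11*(-31)/(15*5*5) + 107 = -4/3*(-682/125) + 107 = 2728/375 + 107 = 42853/375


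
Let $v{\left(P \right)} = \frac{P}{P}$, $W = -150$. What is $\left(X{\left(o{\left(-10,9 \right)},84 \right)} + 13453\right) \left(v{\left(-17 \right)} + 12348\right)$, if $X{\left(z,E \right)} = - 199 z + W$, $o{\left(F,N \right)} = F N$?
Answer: $385449337$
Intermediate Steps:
$X{\left(z,E \right)} = -150 - 199 z$ ($X{\left(z,E \right)} = - 199 z - 150 = -150 - 199 z$)
$v{\left(P \right)} = 1$
$\left(X{\left(o{\left(-10,9 \right)},84 \right)} + 13453\right) \left(v{\left(-17 \right)} + 12348\right) = \left(\left(-150 - 199 \left(\left(-10\right) 9\right)\right) + 13453\right) \left(1 + 12348\right) = \left(\left(-150 - -17910\right) + 13453\right) 12349 = \left(\left(-150 + 17910\right) + 13453\right) 12349 = \left(17760 + 13453\right) 12349 = 31213 \cdot 12349 = 385449337$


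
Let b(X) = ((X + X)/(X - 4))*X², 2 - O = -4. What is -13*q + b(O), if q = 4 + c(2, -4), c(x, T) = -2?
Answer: 190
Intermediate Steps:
O = 6 (O = 2 - 1*(-4) = 2 + 4 = 6)
b(X) = 2*X³/(-4 + X) (b(X) = ((2*X)/(-4 + X))*X² = (2*X/(-4 + X))*X² = 2*X³/(-4 + X))
q = 2 (q = 4 - 2 = 2)
-13*q + b(O) = -13*2 + 2*6³/(-4 + 6) = -26 + 2*216/2 = -26 + 2*216*(½) = -26 + 216 = 190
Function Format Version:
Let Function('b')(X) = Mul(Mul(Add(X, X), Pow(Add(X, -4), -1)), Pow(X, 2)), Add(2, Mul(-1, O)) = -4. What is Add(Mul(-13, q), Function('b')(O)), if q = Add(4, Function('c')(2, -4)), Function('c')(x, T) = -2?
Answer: 190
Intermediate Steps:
O = 6 (O = Add(2, Mul(-1, -4)) = Add(2, 4) = 6)
Function('b')(X) = Mul(2, Pow(X, 3), Pow(Add(-4, X), -1)) (Function('b')(X) = Mul(Mul(Mul(2, X), Pow(Add(-4, X), -1)), Pow(X, 2)) = Mul(Mul(2, X, Pow(Add(-4, X), -1)), Pow(X, 2)) = Mul(2, Pow(X, 3), Pow(Add(-4, X), -1)))
q = 2 (q = Add(4, -2) = 2)
Add(Mul(-13, q), Function('b')(O)) = Add(Mul(-13, 2), Mul(2, Pow(6, 3), Pow(Add(-4, 6), -1))) = Add(-26, Mul(2, 216, Pow(2, -1))) = Add(-26, Mul(2, 216, Rational(1, 2))) = Add(-26, 216) = 190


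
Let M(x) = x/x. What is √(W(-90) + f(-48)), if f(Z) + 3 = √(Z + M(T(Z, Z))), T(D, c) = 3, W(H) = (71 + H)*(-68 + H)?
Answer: √(2999 + I*√47) ≈ 54.763 + 0.0626*I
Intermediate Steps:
W(H) = (-68 + H)*(71 + H)
M(x) = 1
f(Z) = -3 + √(1 + Z) (f(Z) = -3 + √(Z + 1) = -3 + √(1 + Z))
√(W(-90) + f(-48)) = √((-4828 + (-90)² + 3*(-90)) + (-3 + √(1 - 48))) = √((-4828 + 8100 - 270) + (-3 + √(-47))) = √(3002 + (-3 + I*√47)) = √(2999 + I*√47)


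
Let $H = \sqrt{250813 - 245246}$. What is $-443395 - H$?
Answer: $-443395 - \sqrt{5567} \approx -4.4347 \cdot 10^{5}$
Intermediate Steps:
$H = \sqrt{5567} \approx 74.612$
$-443395 - H = -443395 - \sqrt{5567}$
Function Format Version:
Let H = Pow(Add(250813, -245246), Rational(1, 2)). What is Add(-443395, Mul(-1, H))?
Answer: Add(-443395, Mul(-1, Pow(5567, Rational(1, 2)))) ≈ -4.4347e+5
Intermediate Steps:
H = Pow(5567, Rational(1, 2)) ≈ 74.612
Add(-443395, Mul(-1, H)) = Add(-443395, Mul(-1, Pow(5567, Rational(1, 2))))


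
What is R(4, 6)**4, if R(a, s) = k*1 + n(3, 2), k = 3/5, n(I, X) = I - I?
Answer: 81/625 ≈ 0.12960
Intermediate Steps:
n(I, X) = 0
k = 3/5 (k = 3*(1/5) = 3/5 ≈ 0.60000)
R(a, s) = 3/5 (R(a, s) = (3/5)*1 + 0 = 3/5 + 0 = 3/5)
R(4, 6)**4 = (3/5)**4 = 81/625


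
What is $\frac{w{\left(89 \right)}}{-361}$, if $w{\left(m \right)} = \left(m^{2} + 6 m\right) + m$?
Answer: $- \frac{8544}{361} \approx -23.668$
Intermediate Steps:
$w{\left(m \right)} = m^{2} + 7 m$
$\frac{w{\left(89 \right)}}{-361} = \frac{89 \left(7 + 89\right)}{-361} = 89 \cdot 96 \left(- \frac{1}{361}\right) = 8544 \left(- \frac{1}{361}\right) = - \frac{8544}{361}$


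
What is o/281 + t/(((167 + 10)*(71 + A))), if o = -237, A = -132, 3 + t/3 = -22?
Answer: -845938/1011319 ≈ -0.83647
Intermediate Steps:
t = -75 (t = -9 + 3*(-22) = -9 - 66 = -75)
o/281 + t/(((167 + 10)*(71 + A))) = -237/281 - 75*1/((71 - 132)*(167 + 10)) = -237*1/281 - 75/(177*(-61)) = -237/281 - 75/(-10797) = -237/281 - 75*(-1/10797) = -237/281 + 25/3599 = -845938/1011319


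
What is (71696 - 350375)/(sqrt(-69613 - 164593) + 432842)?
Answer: -20103995953/31225405195 + 92893*I*sqrt(234206)/62450810390 ≈ -0.64383 + 0.00071985*I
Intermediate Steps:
(71696 - 350375)/(sqrt(-69613 - 164593) + 432842) = -278679/(sqrt(-234206) + 432842) = -278679/(I*sqrt(234206) + 432842) = -278679/(432842 + I*sqrt(234206))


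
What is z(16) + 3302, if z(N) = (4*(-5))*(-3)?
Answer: 3362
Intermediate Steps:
z(N) = 60 (z(N) = -20*(-3) = 60)
z(16) + 3302 = 60 + 3302 = 3362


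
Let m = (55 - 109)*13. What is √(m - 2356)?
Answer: I*√3058 ≈ 55.299*I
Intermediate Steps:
m = -702 (m = -54*13 = -702)
√(m - 2356) = √(-702 - 2356) = √(-3058) = I*√3058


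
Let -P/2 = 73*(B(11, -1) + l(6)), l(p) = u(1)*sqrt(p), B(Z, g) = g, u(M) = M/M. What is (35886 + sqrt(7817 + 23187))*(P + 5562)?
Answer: 4*(2854 - 73*sqrt(6))*(17943 + sqrt(7751)) ≈ 1.9295e+8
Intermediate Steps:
u(M) = 1
l(p) = sqrt(p) (l(p) = 1*sqrt(p) = sqrt(p))
P = 146 - 146*sqrt(6) (P = -146*(-1 + sqrt(6)) = -2*(-73 + 73*sqrt(6)) = 146 - 146*sqrt(6) ≈ -211.63)
(35886 + sqrt(7817 + 23187))*(P + 5562) = (35886 + sqrt(7817 + 23187))*((146 - 146*sqrt(6)) + 5562) = (35886 + sqrt(31004))*(5708 - 146*sqrt(6)) = (35886 + 2*sqrt(7751))*(5708 - 146*sqrt(6)) = (5708 - 146*sqrt(6))*(35886 + 2*sqrt(7751))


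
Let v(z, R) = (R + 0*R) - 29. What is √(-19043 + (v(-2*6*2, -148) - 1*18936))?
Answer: 2*I*√9539 ≈ 195.34*I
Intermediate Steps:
v(z, R) = -29 + R (v(z, R) = (R + 0) - 29 = R - 29 = -29 + R)
√(-19043 + (v(-2*6*2, -148) - 1*18936)) = √(-19043 + ((-29 - 148) - 1*18936)) = √(-19043 + (-177 - 18936)) = √(-19043 - 19113) = √(-38156) = 2*I*√9539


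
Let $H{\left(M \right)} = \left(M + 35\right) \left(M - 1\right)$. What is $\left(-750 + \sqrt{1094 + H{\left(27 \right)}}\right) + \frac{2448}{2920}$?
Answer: $- \frac{273444}{365} + \sqrt{2706} \approx -697.14$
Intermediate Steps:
$H{\left(M \right)} = \left(-1 + M\right) \left(35 + M\right)$ ($H{\left(M \right)} = \left(35 + M\right) \left(-1 + M\right) = \left(-1 + M\right) \left(35 + M\right)$)
$\left(-750 + \sqrt{1094 + H{\left(27 \right)}}\right) + \frac{2448}{2920} = \left(-750 + \sqrt{1094 + \left(-35 + 27^{2} + 34 \cdot 27\right)}\right) + \frac{2448}{2920} = \left(-750 + \sqrt{1094 + \left(-35 + 729 + 918\right)}\right) + 2448 \cdot \frac{1}{2920} = \left(-750 + \sqrt{1094 + 1612}\right) + \frac{306}{365} = \left(-750 + \sqrt{2706}\right) + \frac{306}{365} = - \frac{273444}{365} + \sqrt{2706}$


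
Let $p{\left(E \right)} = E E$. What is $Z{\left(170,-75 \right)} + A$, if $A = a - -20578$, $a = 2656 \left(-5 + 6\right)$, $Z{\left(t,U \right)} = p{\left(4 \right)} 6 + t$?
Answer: $23500$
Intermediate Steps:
$p{\left(E \right)} = E^{2}$
$Z{\left(t,U \right)} = 96 + t$ ($Z{\left(t,U \right)} = 4^{2} \cdot 6 + t = 16 \cdot 6 + t = 96 + t$)
$a = 2656$ ($a = 2656 \cdot 1 = 2656$)
$A = 23234$ ($A = 2656 - -20578 = 2656 + 20578 = 23234$)
$Z{\left(170,-75 \right)} + A = \left(96 + 170\right) + 23234 = 266 + 23234 = 23500$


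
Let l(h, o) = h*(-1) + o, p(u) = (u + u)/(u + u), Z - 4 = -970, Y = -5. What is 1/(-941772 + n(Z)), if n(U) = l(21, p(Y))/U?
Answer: -483/454875866 ≈ -1.0618e-6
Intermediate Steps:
Z = -966 (Z = 4 - 970 = -966)
p(u) = 1 (p(u) = (2*u)/((2*u)) = (2*u)*(1/(2*u)) = 1)
l(h, o) = o - h (l(h, o) = -h + o = o - h)
n(U) = -20/U (n(U) = (1 - 1*21)/U = (1 - 21)/U = -20/U)
1/(-941772 + n(Z)) = 1/(-941772 - 20/(-966)) = 1/(-941772 - 20*(-1/966)) = 1/(-941772 + 10/483) = 1/(-454875866/483) = -483/454875866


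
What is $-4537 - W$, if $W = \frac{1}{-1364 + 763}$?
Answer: $- \frac{2726736}{601} \approx -4537.0$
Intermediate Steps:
$W = - \frac{1}{601}$ ($W = \frac{1}{-601} = - \frac{1}{601} \approx -0.0016639$)
$-4537 - W = -4537 - - \frac{1}{601} = -4537 + \frac{1}{601} = - \frac{2726736}{601}$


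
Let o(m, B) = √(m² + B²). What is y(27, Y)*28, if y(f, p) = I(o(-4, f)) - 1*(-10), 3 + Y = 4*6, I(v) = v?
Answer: 280 + 28*√745 ≈ 1044.3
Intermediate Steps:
o(m, B) = √(B² + m²)
Y = 21 (Y = -3 + 4*6 = -3 + 24 = 21)
y(f, p) = 10 + √(16 + f²) (y(f, p) = √(f² + (-4)²) - 1*(-10) = √(f² + 16) + 10 = √(16 + f²) + 10 = 10 + √(16 + f²))
y(27, Y)*28 = (10 + √(16 + 27²))*28 = (10 + √(16 + 729))*28 = (10 + √745)*28 = 280 + 28*√745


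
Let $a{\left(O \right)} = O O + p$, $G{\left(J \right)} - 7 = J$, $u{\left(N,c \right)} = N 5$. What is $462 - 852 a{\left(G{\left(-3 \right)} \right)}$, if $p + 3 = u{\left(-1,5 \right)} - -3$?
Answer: $-8910$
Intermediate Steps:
$u{\left(N,c \right)} = 5 N$
$p = -5$ ($p = -3 + \left(5 \left(-1\right) - -3\right) = -3 + \left(-5 + 3\right) = -3 - 2 = -5$)
$G{\left(J \right)} = 7 + J$
$a{\left(O \right)} = -5 + O^{2}$ ($a{\left(O \right)} = O O - 5 = O^{2} - 5 = -5 + O^{2}$)
$462 - 852 a{\left(G{\left(-3 \right)} \right)} = 462 - 852 \left(-5 + \left(7 - 3\right)^{2}\right) = 462 - 852 \left(-5 + 4^{2}\right) = 462 - 852 \left(-5 + 16\right) = 462 - 9372 = -8910$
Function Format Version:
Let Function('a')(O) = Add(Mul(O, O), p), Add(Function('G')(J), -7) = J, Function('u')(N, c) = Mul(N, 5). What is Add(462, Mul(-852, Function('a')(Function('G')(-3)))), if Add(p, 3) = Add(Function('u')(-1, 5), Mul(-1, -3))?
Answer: -8910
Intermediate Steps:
Function('u')(N, c) = Mul(5, N)
p = -5 (p = Add(-3, Add(Mul(5, -1), Mul(-1, -3))) = Add(-3, Add(-5, 3)) = Add(-3, -2) = -5)
Function('G')(J) = Add(7, J)
Function('a')(O) = Add(-5, Pow(O, 2)) (Function('a')(O) = Add(Mul(O, O), -5) = Add(Pow(O, 2), -5) = Add(-5, Pow(O, 2)))
Add(462, Mul(-852, Function('a')(Function('G')(-3)))) = Add(462, Mul(-852, Add(-5, Pow(Add(7, -3), 2)))) = Add(462, Mul(-852, Add(-5, Pow(4, 2)))) = Add(462, Mul(-852, Add(-5, 16))) = Add(462, Mul(-852, 11)) = Add(462, -9372) = -8910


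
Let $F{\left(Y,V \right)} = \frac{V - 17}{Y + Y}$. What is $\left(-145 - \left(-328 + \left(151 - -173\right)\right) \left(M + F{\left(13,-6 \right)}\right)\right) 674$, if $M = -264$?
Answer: $- \frac{10554166}{13} \approx -8.1186 \cdot 10^{5}$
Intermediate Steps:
$F{\left(Y,V \right)} = \frac{-17 + V}{2 Y}$
$\left(-145 - \left(-328 + \left(151 - -173\right)\right) \left(M + F{\left(13,-6 \right)}\right)\right) 674 = \left(-145 - \left(-328 + \left(151 - -173\right)\right) \left(-264 + \frac{-17 - 6}{2 \cdot 13}\right)\right) 674 = \left(-145 - \left(-328 + \left(151 + 173\right)\right) \left(-264 + \frac{1}{2} \cdot \frac{1}{13} \left(-23\right)\right)\right) 674 = \left(-145 - \left(-328 + 324\right) \left(-264 - \frac{23}{26}\right)\right) 674 = \left(-145 - \left(-4\right) \left(- \frac{6887}{26}\right)\right) 674 = \left(-145 - \frac{13774}{13}\right) 674 = \left(- \frac{15659}{13}\right) 674 = - \frac{10554166}{13}$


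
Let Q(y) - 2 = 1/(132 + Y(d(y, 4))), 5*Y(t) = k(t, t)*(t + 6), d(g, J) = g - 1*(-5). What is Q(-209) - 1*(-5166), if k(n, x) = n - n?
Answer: 682177/132 ≈ 5168.0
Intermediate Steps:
k(n, x) = 0
d(g, J) = 5 + g (d(g, J) = g + 5 = 5 + g)
Y(t) = 0 (Y(t) = (0*(t + 6))/5 = (0*(6 + t))/5 = (⅕)*0 = 0)
Q(y) = 265/132 (Q(y) = 2 + 1/(132 + 0) = 2 + 1/132 = 265/132)
Q(-209) - 1*(-5166) = 265/132 - 1*(-5166) = 265/132 + 5166 = 682177/132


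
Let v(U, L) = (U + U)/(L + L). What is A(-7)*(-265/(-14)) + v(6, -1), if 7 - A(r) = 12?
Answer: -1409/14 ≈ -100.64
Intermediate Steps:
A(r) = -5 (A(r) = 7 - 1*12 = 7 - 12 = -5)
v(U, L) = U/L (v(U, L) = (2*U)/((2*L)) = (2*U)*(1/(2*L)) = U/L)
A(-7)*(-265/(-14)) + v(6, -1) = -(-1325)/(-14) + 6/(-1) = -(-1325)*(-1)/14 + 6*(-1) = -5*265/14 - 6 = -1325/14 - 6 = -1409/14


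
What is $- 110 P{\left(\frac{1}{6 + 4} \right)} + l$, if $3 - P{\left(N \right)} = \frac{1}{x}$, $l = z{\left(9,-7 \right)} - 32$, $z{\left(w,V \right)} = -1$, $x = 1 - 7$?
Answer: $- \frac{1144}{3} \approx -381.33$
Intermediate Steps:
$x = -6$ ($x = 1 - 7 = -6$)
$l = -33$ ($l = -1 - 32 = -33$)
$P{\left(N \right)} = \frac{19}{6}$ ($P{\left(N \right)} = 3 - \frac{1}{-6} = 3 - - \frac{1}{6} = 3 + \frac{1}{6} = \frac{19}{6}$)
$- 110 P{\left(\frac{1}{6 + 4} \right)} + l = \left(-110\right) \frac{19}{6} - 33 = - \frac{1045}{3} - 33 = - \frac{1144}{3}$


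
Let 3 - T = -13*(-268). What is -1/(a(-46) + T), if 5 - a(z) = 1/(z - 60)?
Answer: 106/368455 ≈ 0.00028769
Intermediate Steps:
T = -3481 (T = 3 - (-13)*(-268) = 3 - 1*3484 = 3 - 3484 = -3481)
a(z) = 5 - 1/(-60 + z) (a(z) = 5 - 1/(z - 60) = 5 - 1/(-60 + z))
-1/(a(-46) + T) = -1/((-301 + 5*(-46))/(-60 - 46) - 3481) = -1/((-301 - 230)/(-106) - 3481) = -1/(-1/106*(-531) - 3481) = -1/(531/106 - 3481) = -1/(-368455/106) = -1*(-106/368455) = 106/368455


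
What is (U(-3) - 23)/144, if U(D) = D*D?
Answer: -7/72 ≈ -0.097222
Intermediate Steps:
U(D) = D²
(U(-3) - 23)/144 = ((-3)² - 23)/144 = (9 - 23)*(1/144) = -14*1/144 = -7/72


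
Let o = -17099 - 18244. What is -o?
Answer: 35343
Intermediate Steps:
o = -35343
-o = -1*(-35343) = 35343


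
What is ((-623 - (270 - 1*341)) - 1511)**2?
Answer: 4255969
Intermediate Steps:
((-623 - (270 - 1*341)) - 1511)**2 = ((-623 - (270 - 341)) - 1511)**2 = ((-623 - 1*(-71)) - 1511)**2 = ((-623 + 71) - 1511)**2 = (-552 - 1511)**2 = (-2063)**2 = 4255969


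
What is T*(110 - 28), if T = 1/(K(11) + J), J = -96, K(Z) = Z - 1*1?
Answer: -41/43 ≈ -0.95349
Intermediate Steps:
K(Z) = -1 + Z (K(Z) = Z - 1 = -1 + Z)
T = -1/86 (T = 1/((-1 + 11) - 96) = 1/(10 - 96) = 1/(-86) = -1/86 ≈ -0.011628)
T*(110 - 28) = -(110 - 28)/86 = -1/86*82 = -41/43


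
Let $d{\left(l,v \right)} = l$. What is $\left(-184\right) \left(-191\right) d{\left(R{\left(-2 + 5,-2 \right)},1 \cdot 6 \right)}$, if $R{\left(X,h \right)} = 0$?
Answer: $0$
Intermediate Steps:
$\left(-184\right) \left(-191\right) d{\left(R{\left(-2 + 5,-2 \right)},1 \cdot 6 \right)} = \left(-184\right) \left(-191\right) 0 = 35144 \cdot 0 = 0$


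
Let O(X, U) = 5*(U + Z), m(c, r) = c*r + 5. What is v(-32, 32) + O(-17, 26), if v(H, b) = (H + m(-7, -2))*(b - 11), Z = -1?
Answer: -148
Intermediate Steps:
m(c, r) = 5 + c*r
O(X, U) = -5 + 5*U (O(X, U) = 5*(U - 1) = 5*(-1 + U) = -5 + 5*U)
v(H, b) = (-11 + b)*(19 + H) (v(H, b) = (H + (5 - 7*(-2)))*(b - 11) = (H + (5 + 14))*(-11 + b) = (H + 19)*(-11 + b) = (19 + H)*(-11 + b) = (-11 + b)*(19 + H))
v(-32, 32) + O(-17, 26) = (-209 - 11*(-32) + 19*32 - 32*32) + (-5 + 5*26) = (-209 + 352 + 608 - 1024) + (-5 + 130) = -273 + 125 = -148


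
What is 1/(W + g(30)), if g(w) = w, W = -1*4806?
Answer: -1/4776 ≈ -0.00020938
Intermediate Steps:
W = -4806
1/(W + g(30)) = 1/(-4806 + 30) = 1/(-4776) = -1/4776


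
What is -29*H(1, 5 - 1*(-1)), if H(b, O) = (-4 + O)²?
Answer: -116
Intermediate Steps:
-29*H(1, 5 - 1*(-1)) = -29*(-4 + (5 - 1*(-1)))² = -29*(-4 + (5 + 1))² = -29*(-4 + 6)² = -29*2² = -29*4 = -116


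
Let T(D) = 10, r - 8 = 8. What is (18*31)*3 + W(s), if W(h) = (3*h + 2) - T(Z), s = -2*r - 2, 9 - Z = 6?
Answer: 1564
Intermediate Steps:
Z = 3 (Z = 9 - 1*6 = 9 - 6 = 3)
r = 16 (r = 8 + 8 = 16)
s = -34 (s = -2*16 - 2 = -32 - 2 = -34)
W(h) = -8 + 3*h (W(h) = (3*h + 2) - 1*10 = (2 + 3*h) - 10 = -8 + 3*h)
(18*31)*3 + W(s) = (18*31)*3 + (-8 + 3*(-34)) = 558*3 + (-8 - 102) = 1674 - 110 = 1564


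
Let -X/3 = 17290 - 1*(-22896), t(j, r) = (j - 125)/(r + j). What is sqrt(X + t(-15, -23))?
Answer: 2*I*sqrt(10880027)/19 ≈ 347.21*I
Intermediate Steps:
t(j, r) = (-125 + j)/(j + r)
X = -120558 (X = -3*(17290 - 1*(-22896)) = -3*(17290 + 22896) = -3*40186 = -120558)
sqrt(X + t(-15, -23)) = sqrt(-120558 + (-125 - 15)/(-15 - 23)) = sqrt(-120558 - 140/(-38)) = sqrt(-120558 - 1/38*(-140)) = sqrt(-120558 + 70/19) = sqrt(-2290532/19) = 2*I*sqrt(10880027)/19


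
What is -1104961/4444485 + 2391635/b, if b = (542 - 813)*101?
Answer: -10659829770506/121649998935 ≈ -87.627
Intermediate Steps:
b = -27371 (b = -271*101 = -27371)
-1104961/4444485 + 2391635/b = -1104961/4444485 + 2391635/(-27371) = -1104961*1/4444485 + 2391635*(-1/27371) = -1104961/4444485 - 2391635/27371 = -10659829770506/121649998935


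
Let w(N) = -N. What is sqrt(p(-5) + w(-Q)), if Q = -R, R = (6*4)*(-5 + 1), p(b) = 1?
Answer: sqrt(97) ≈ 9.8489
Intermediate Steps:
R = -96 (R = 24*(-4) = -96)
Q = 96 (Q = -1*(-96) = 96)
sqrt(p(-5) + w(-Q)) = sqrt(1 - (-1)*96) = sqrt(1 - 1*(-96)) = sqrt(1 + 96) = sqrt(97)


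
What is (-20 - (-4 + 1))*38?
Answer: -646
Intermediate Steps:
(-20 - (-4 + 1))*38 = (-20 - 1*(-3))*38 = (-20 + 3)*38 = -17*38 = -646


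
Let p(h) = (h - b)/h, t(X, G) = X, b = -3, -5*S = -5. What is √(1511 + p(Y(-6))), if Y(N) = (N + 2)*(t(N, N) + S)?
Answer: √151215/10 ≈ 38.886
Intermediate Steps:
S = 1 (S = -⅕*(-5) = 1)
Y(N) = (1 + N)*(2 + N) (Y(N) = (N + 2)*(N + 1) = (2 + N)*(1 + N) = (1 + N)*(2 + N))
p(h) = (3 + h)/h (p(h) = (h - 1*(-3))/h = (h + 3)/h = (3 + h)/h)
√(1511 + p(Y(-6))) = √(1511 + (3 + (2 + (-6)² + 3*(-6)))/(2 + (-6)² + 3*(-6))) = √(1511 + (3 + (2 + 36 - 18))/(2 + 36 - 18)) = √(1511 + (3 + 20)/20) = √(1511 + (1/20)*23) = √(1511 + 23/20) = √(30243/20) = √151215/10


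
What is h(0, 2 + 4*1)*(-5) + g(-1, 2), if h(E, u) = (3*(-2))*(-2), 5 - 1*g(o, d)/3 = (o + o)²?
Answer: -57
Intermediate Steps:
g(o, d) = 15 - 12*o² (g(o, d) = 15 - 3*(o + o)² = 15 - 3*4*o² = 15 - 12*o²)
h(E, u) = 12 (h(E, u) = -6*(-2) = 12)
h(0, 2 + 4*1)*(-5) + g(-1, 2) = 12*(-5) + (15 - 12*(-1)²) = -60 + (15 - 12*1) = -60 + (15 - 12) = -60 + 3 = -57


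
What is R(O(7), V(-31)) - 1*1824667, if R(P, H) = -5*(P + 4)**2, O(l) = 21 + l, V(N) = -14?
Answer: -1829787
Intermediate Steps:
R(P, H) = -5*(4 + P)**2
R(O(7), V(-31)) - 1*1824667 = -5*(4 + (21 + 7))**2 - 1*1824667 = -5*(4 + 28)**2 - 1824667 = -5*32**2 - 1824667 = -5*1024 - 1824667 = -5120 - 1824667 = -1829787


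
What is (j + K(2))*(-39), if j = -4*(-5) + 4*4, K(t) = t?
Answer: -1482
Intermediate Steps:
j = 36 (j = 20 + 16 = 36)
(j + K(2))*(-39) = (36 + 2)*(-39) = 38*(-39) = -1482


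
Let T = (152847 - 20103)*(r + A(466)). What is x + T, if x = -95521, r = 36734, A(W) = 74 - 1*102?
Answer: 4872405743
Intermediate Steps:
A(W) = -28 (A(W) = 74 - 102 = -28)
T = 4872501264 (T = (152847 - 20103)*(36734 - 28) = 132744*36706 = 4872501264)
x + T = -95521 + 4872501264 = 4872405743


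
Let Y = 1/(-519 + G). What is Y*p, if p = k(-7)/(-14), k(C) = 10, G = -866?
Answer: 1/1939 ≈ 0.00051573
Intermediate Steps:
Y = -1/1385 (Y = 1/(-519 - 866) = 1/(-1385) = -1/1385 ≈ -0.00072202)
p = -5/7 (p = 10/(-14) = 10*(-1/14) = -5/7 ≈ -0.71429)
Y*p = -1/1385*(-5/7) = 1/1939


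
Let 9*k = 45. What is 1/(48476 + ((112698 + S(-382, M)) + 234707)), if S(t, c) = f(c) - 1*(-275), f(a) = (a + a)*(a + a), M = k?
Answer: 1/396256 ≈ 2.5236e-6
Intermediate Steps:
k = 5 (k = (1/9)*45 = 5)
M = 5
f(a) = 4*a**2 (f(a) = (2*a)*(2*a) = 4*a**2)
S(t, c) = 275 + 4*c**2 (S(t, c) = 4*c**2 - 1*(-275) = 4*c**2 + 275 = 275 + 4*c**2)
1/(48476 + ((112698 + S(-382, M)) + 234707)) = 1/(48476 + ((112698 + (275 + 4*5**2)) + 234707)) = 1/(48476 + ((112698 + (275 + 4*25)) + 234707)) = 1/(48476 + ((112698 + (275 + 100)) + 234707)) = 1/(48476 + ((112698 + 375) + 234707)) = 1/(48476 + (113073 + 234707)) = 1/(48476 + 347780) = 1/396256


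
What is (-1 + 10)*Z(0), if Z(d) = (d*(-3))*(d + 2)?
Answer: 0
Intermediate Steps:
Z(d) = -3*d*(2 + d) (Z(d) = (-3*d)*(2 + d) = -3*d*(2 + d))
(-1 + 10)*Z(0) = (-1 + 10)*(-3*0*(2 + 0)) = 9*(-3*0*2) = 9*0 = 0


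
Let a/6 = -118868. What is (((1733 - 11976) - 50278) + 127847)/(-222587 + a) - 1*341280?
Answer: -45624026418/133685 ≈ -3.4128e+5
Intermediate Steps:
a = -713208 (a = 6*(-118868) = -713208)
(((1733 - 11976) - 50278) + 127847)/(-222587 + a) - 1*341280 = (((1733 - 11976) - 50278) + 127847)/(-222587 - 713208) - 1*341280 = ((-10243 - 50278) + 127847)/(-935795) - 341280 = (-60521 + 127847)*(-1/935795) - 341280 = 67326*(-1/935795) - 341280 = -9618/133685 - 341280 = -45624026418/133685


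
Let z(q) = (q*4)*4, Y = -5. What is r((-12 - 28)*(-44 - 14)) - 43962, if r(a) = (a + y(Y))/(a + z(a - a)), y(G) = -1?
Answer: -101989521/2320 ≈ -43961.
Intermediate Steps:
z(q) = 16*q (z(q) = (4*q)*4 = 16*q)
r(a) = (-1 + a)/a (r(a) = (a - 1)/(a + 16*(a - a)) = (-1 + a)/(a + 16*0) = (-1 + a)/(a + 0) = (-1 + a)/a)
r((-12 - 28)*(-44 - 14)) - 43962 = (-1 + (-12 - 28)*(-44 - 14))/(((-12 - 28)*(-44 - 14))) - 43962 = (-1 - 40*(-58))/((-40*(-58))) - 43962 = (-1 + 2320)/2320 - 43962 = (1/2320)*2319 - 43962 = 2319/2320 - 43962 = -101989521/2320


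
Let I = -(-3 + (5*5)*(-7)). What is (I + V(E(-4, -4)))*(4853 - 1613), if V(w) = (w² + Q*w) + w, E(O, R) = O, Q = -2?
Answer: 641520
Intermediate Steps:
I = 178 (I = -(-3 + 25*(-7)) = -(-3 - 175) = -1*(-178) = 178)
V(w) = w² - w (V(w) = (w² - 2*w) + w = w² - w)
(I + V(E(-4, -4)))*(4853 - 1613) = (178 - 4*(-1 - 4))*(4853 - 1613) = (178 - 4*(-5))*3240 = (178 + 20)*3240 = 198*3240 = 641520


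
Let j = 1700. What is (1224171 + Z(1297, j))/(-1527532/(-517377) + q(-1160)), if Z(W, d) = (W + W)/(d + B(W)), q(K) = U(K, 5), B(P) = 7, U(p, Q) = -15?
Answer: -360381103535369/3546646987 ≈ -1.0161e+5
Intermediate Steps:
q(K) = -15
Z(W, d) = 2*W/(7 + d) (Z(W, d) = (W + W)/(d + 7) = (2*W)/(7 + d) = 2*W/(7 + d))
(1224171 + Z(1297, j))/(-1527532/(-517377) + q(-1160)) = (1224171 + 2*1297/(7 + 1700))/(-1527532/(-517377) - 15) = (1224171 + 2*1297/1707)/(-1527532*(-1/517377) - 15) = (1224171 + 2*1297*(1/1707))/(1527532/517377 - 15) = (1224171 + 2594/1707)/(-6233123/517377) = (2089662491/1707)*(-517377/6233123) = -360381103535369/3546646987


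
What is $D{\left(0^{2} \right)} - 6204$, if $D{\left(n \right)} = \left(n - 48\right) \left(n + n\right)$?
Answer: $-6204$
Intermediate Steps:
$D{\left(n \right)} = 2 n \left(-48 + n\right)$ ($D{\left(n \right)} = \left(-48 + n\right) 2 n = 2 n \left(-48 + n\right)$)
$D{\left(0^{2} \right)} - 6204 = 2 \cdot 0^{2} \left(-48 + 0^{2}\right) - 6204 = 2 \cdot 0 \left(-48 + 0\right) - 6204 = 2 \cdot 0 \left(-48\right) - 6204 = 0 - 6204 = -6204$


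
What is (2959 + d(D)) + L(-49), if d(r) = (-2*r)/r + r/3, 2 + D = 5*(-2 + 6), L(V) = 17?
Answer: 2980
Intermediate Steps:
D = 18 (D = -2 + 5*(-2 + 6) = -2 + 5*4 = -2 + 20 = 18)
d(r) = -2 + r/3 (d(r) = -2 + r*(⅓) = -2 + r/3)
(2959 + d(D)) + L(-49) = (2959 + (-2 + (⅓)*18)) + 17 = (2959 + (-2 + 6)) + 17 = (2959 + 4) + 17 = 2963 + 17 = 2980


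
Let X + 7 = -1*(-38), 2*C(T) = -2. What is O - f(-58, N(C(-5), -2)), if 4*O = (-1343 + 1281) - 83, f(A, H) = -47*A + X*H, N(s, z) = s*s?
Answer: -11173/4 ≈ -2793.3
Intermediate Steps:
C(T) = -1 (C(T) = (½)*(-2) = -1)
N(s, z) = s²
X = 31 (X = -7 - 1*(-38) = -7 + 38 = 31)
f(A, H) = -47*A + 31*H
O = -145/4 (O = ((-1343 + 1281) - 83)/4 = (-62 - 83)/4 = (¼)*(-145) = -145/4 ≈ -36.250)
O - f(-58, N(C(-5), -2)) = -145/4 - (-47*(-58) + 31*(-1)²) = -145/4 - (2726 + 31*1) = -145/4 - (2726 + 31) = -145/4 - 1*2757 = -145/4 - 2757 = -11173/4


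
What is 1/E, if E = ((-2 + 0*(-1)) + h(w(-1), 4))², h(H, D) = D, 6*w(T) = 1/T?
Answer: ¼ ≈ 0.25000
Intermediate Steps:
w(T) = 1/(6*T) (w(T) = (1/T)/6 = 1/(6*T))
E = 4 (E = ((-2 + 0*(-1)) + 4)² = ((-2 + 0) + 4)² = (-2 + 4)² = 2² = 4)
1/E = 1/4 = ¼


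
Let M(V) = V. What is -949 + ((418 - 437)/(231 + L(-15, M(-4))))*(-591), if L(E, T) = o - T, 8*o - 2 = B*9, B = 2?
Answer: -22543/25 ≈ -901.72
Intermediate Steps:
o = 5/2 (o = ¼ + (2*9)/8 = ¼ + (⅛)*18 = ¼ + 9/4 = 5/2 ≈ 2.5000)
L(E, T) = 5/2 - T
-949 + ((418 - 437)/(231 + L(-15, M(-4))))*(-591) = -949 + ((418 - 437)/(231 + (5/2 - 1*(-4))))*(-591) = -949 - 19/(231 + (5/2 + 4))*(-591) = -949 - 19/(231 + 13/2)*(-591) = -949 - 19/475/2*(-591) = -949 - 19*2/475*(-591) = -949 - 2/25*(-591) = -949 + 1182/25 = -22543/25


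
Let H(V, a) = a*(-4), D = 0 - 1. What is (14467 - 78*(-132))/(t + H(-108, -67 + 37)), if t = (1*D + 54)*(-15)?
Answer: -24763/675 ≈ -36.686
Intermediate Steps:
D = -1
H(V, a) = -4*a
t = -795 (t = (1*(-1) + 54)*(-15) = (-1 + 54)*(-15) = 53*(-15) = -795)
(14467 - 78*(-132))/(t + H(-108, -67 + 37)) = (14467 - 78*(-132))/(-795 - 4*(-67 + 37)) = (14467 + 10296)/(-795 - 4*(-30)) = 24763/(-795 + 120) = 24763/(-675) = 24763*(-1/675) = -24763/675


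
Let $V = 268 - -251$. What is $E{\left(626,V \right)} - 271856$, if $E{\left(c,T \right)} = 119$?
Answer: $-271737$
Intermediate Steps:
$V = 519$ ($V = 268 + 251 = 519$)
$E{\left(626,V \right)} - 271856 = 119 - 271856 = -271737$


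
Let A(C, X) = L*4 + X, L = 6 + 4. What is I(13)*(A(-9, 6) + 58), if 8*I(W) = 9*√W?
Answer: 117*√13 ≈ 421.85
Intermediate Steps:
L = 10
I(W) = 9*√W/8 (I(W) = (9*√W)/8 = 9*√W/8)
A(C, X) = 40 + X (A(C, X) = 10*4 + X = 40 + X)
I(13)*(A(-9, 6) + 58) = (9*√13/8)*((40 + 6) + 58) = (9*√13/8)*(46 + 58) = (9*√13/8)*104 = 117*√13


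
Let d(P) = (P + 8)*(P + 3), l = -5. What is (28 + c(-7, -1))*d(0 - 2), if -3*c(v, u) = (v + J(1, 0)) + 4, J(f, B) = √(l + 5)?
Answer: 174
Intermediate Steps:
d(P) = (3 + P)*(8 + P) (d(P) = (8 + P)*(3 + P) = (3 + P)*(8 + P))
J(f, B) = 0 (J(f, B) = √(-5 + 5) = √0 = 0)
c(v, u) = -4/3 - v/3 (c(v, u) = -((v + 0) + 4)/3 = -(v + 4)/3 = -(4 + v)/3 = -4/3 - v/3)
(28 + c(-7, -1))*d(0 - 2) = (28 + (-4/3 - ⅓*(-7)))*(24 + (0 - 2)² + 11*(0 - 2)) = (28 + (-4/3 + 7/3))*(24 + (-2)² + 11*(-2)) = (28 + 1)*(24 + 4 - 22) = 29*6 = 174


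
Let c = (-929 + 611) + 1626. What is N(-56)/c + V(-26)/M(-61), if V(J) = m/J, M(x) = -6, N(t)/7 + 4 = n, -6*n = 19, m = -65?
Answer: -3571/7848 ≈ -0.45502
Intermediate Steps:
n = -19/6 (n = -⅙*19 = -19/6 ≈ -3.1667)
N(t) = -301/6 (N(t) = -28 + 7*(-19/6) = -28 - 133/6 = -301/6)
V(J) = -65/J
c = 1308 (c = -318 + 1626 = 1308)
N(-56)/c + V(-26)/M(-61) = -301/6/1308 - 65/(-26)/(-6) = -301/6*1/1308 - 65*(-1/26)*(-⅙) = -301/7848 + (5/2)*(-⅙) = -301/7848 - 5/12 = -3571/7848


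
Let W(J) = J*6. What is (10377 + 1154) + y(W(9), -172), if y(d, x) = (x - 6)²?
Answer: 43215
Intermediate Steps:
W(J) = 6*J
y(d, x) = (-6 + x)²
(10377 + 1154) + y(W(9), -172) = (10377 + 1154) + (-6 - 172)² = 11531 + (-178)² = 11531 + 31684 = 43215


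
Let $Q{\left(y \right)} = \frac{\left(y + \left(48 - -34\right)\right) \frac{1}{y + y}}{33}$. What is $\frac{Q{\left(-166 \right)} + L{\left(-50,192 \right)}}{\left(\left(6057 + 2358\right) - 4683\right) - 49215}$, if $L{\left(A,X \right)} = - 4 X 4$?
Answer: $\frac{2804729}{41525979} \approx 0.067542$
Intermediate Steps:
$L{\left(A,X \right)} = - 16 X$
$Q{\left(y \right)} = \frac{82 + y}{66 y}$ ($Q{\left(y \right)} = \frac{y + \left(48 + 34\right)}{2 y} \frac{1}{33} = \left(y + 82\right) \frac{1}{2 y} \frac{1}{33} = \left(82 + y\right) \frac{1}{2 y} \frac{1}{33} = \frac{82 + y}{2 y} \frac{1}{33} = \frac{82 + y}{66 y}$)
$\frac{Q{\left(-166 \right)} + L{\left(-50,192 \right)}}{\left(\left(6057 + 2358\right) - 4683\right) - 49215} = \frac{\frac{82 - 166}{66 \left(-166\right)} - 3072}{\left(\left(6057 + 2358\right) - 4683\right) - 49215} = \frac{\frac{1}{66} \left(- \frac{1}{166}\right) \left(-84\right) - 3072}{\left(8415 - 4683\right) - 49215} = \frac{\frac{7}{913} - 3072}{3732 - 49215} = - \frac{2804729}{913 \left(-45483\right)} = \left(- \frac{2804729}{913}\right) \left(- \frac{1}{45483}\right) = \frac{2804729}{41525979}$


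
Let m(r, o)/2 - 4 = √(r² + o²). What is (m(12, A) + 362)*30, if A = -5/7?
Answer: 11100 + 60*√7081/7 ≈ 11821.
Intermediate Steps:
A = -5/7 (A = -5*⅐ = -5/7 ≈ -0.71429)
m(r, o) = 8 + 2*√(o² + r²) (m(r, o) = 8 + 2*√(r² + o²) = 8 + 2*√(o² + r²))
(m(12, A) + 362)*30 = ((8 + 2*√((-5/7)² + 12²)) + 362)*30 = ((8 + 2*√(25/49 + 144)) + 362)*30 = ((8 + 2*√(7081/49)) + 362)*30 = ((8 + 2*(√7081/7)) + 362)*30 = ((8 + 2*√7081/7) + 362)*30 = (370 + 2*√7081/7)*30 = 11100 + 60*√7081/7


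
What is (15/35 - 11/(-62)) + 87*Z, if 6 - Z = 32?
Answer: -981445/434 ≈ -2261.4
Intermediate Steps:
Z = -26 (Z = 6 - 1*32 = 6 - 32 = -26)
(15/35 - 11/(-62)) + 87*Z = (15/35 - 11/(-62)) + 87*(-26) = (15*(1/35) - 11*(-1/62)) - 2262 = (3/7 + 11/62) - 2262 = 263/434 - 2262 = -981445/434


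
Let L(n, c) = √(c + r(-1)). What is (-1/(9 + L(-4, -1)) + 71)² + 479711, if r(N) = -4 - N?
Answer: 3502224647/7225 + 24104*I/7225 ≈ 4.8474e+5 + 3.3362*I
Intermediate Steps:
L(n, c) = √(-3 + c) (L(n, c) = √(c + (-4 - 1*(-1))) = √(c + (-4 + 1)) = √(c - 3) = √(-3 + c))
(-1/(9 + L(-4, -1)) + 71)² + 479711 = (-1/(9 + √(-3 - 1)) + 71)² + 479711 = (-1/(9 + √(-4)) + 71)² + 479711 = (-1/(9 + 2*I) + 71)² + 479711 = (-(9 - 2*I)/85 + 71)² + 479711 = (71 - (9 - 2*I)/85)² + 479711 = 479711 + (71 - (9 - 2*I)/85)²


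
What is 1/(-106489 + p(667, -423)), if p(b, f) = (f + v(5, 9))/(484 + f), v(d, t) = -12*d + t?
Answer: -61/6496303 ≈ -9.3900e-6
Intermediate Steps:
v(d, t) = t - 12*d
p(b, f) = (-51 + f)/(484 + f) (p(b, f) = (f + (9 - 12*5))/(484 + f) = (f + (9 - 60))/(484 + f) = (f - 51)/(484 + f) = (-51 + f)/(484 + f))
1/(-106489 + p(667, -423)) = 1/(-106489 + (-51 - 423)/(484 - 423)) = 1/(-106489 - 474/61) = 1/(-6496303/61) = -61/6496303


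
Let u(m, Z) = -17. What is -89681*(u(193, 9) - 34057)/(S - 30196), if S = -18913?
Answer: -3055790394/49109 ≈ -62225.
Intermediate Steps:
-89681*(u(193, 9) - 34057)/(S - 30196) = -89681*(-17 - 34057)/(-18913 - 30196) = -89681/((-49109/(-34074))) = -89681/((-49109*(-1/34074))) = -89681/49109/34074 = -89681*34074/49109 = -3055790394/49109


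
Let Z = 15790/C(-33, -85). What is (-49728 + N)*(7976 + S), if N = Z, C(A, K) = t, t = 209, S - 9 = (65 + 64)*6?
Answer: -4783963882/11 ≈ -4.3491e+8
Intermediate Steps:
S = 783 (S = 9 + (65 + 64)*6 = 9 + 129*6 = 9 + 774 = 783)
C(A, K) = 209
Z = 15790/209 ≈ 75.550
N = 15790/209 ≈ 75.550
(-49728 + N)*(7976 + S) = (-49728 + 15790/209)*(7976 + 783) = -10377362/209*8759 = -4783963882/11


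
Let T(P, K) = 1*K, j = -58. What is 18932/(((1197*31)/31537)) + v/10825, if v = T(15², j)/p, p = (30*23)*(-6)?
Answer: 495508786886189/30795717750 ≈ 16090.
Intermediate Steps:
p = -4140 (p = 690*(-6) = -4140)
T(P, K) = K
v = 29/2070 (v = -58/(-4140) = -58*(-1/4140) = 29/2070 ≈ 0.014010)
18932/(((1197*31)/31537)) + v/10825 = 18932/(((1197*31)/31537)) + (29/2070)/10825 = 18932/((37107*(1/31537))) + (29/2070)*(1/10825) = 18932/(37107/31537) + 29/22407750 = 18932*(31537/37107) + 29/22407750 = 597058484/37107 + 29/22407750 = 495508786886189/30795717750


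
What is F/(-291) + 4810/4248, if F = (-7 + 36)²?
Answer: -362143/206028 ≈ -1.7577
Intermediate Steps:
F = 841 (F = 29² = 841)
F/(-291) + 4810/4248 = 841/(-291) + 4810/4248 = 841*(-1/291) + 4810*(1/4248) = -841/291 + 2405/2124 = -362143/206028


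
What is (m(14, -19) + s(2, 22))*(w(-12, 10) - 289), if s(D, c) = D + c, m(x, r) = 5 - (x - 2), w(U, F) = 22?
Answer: -4539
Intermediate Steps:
m(x, r) = 7 - x (m(x, r) = 5 - (-2 + x) = 5 + (2 - x) = 7 - x)
(m(14, -19) + s(2, 22))*(w(-12, 10) - 289) = ((7 - 1*14) + (2 + 22))*(22 - 289) = ((7 - 14) + 24)*(-267) = (-7 + 24)*(-267) = 17*(-267) = -4539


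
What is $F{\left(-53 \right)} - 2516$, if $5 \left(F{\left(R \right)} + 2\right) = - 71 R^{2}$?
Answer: $- \frac{212029}{5} \approx -42406.0$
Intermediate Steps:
$F{\left(R \right)} = -2 - \frac{71 R^{2}}{5}$ ($F{\left(R \right)} = -2 + \frac{\left(-71\right) R^{2}}{5} = -2 - \frac{71 R^{2}}{5}$)
$F{\left(-53 \right)} - 2516 = \left(-2 - \frac{71 \left(-53\right)^{2}}{5}\right) - 2516 = \left(-2 - \frac{199439}{5}\right) - 2516 = - \frac{199449}{5} - 2516 = - \frac{212029}{5}$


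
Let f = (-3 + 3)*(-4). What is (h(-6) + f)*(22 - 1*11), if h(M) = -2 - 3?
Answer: -55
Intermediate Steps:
h(M) = -5
f = 0 (f = 0*(-4) = 0)
(h(-6) + f)*(22 - 1*11) = (-5 + 0)*(22 - 1*11) = -5*(22 - 11) = -5*11 = -55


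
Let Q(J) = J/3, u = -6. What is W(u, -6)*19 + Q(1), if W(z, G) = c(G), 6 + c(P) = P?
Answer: -683/3 ≈ -227.67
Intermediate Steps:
Q(J) = J/3 (Q(J) = J*(⅓) = J/3)
c(P) = -6 + P
W(z, G) = -6 + G
W(u, -6)*19 + Q(1) = (-6 - 6)*19 + (⅓)*1 = -12*19 + ⅓ = -228 + ⅓ = -683/3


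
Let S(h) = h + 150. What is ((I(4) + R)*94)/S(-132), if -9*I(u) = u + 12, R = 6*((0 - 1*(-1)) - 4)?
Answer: -8366/81 ≈ -103.28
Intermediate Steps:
R = -18 (R = 6*((0 + 1) - 4) = 6*(1 - 4) = 6*(-3) = -18)
S(h) = 150 + h
I(u) = -4/3 - u/9 (I(u) = -(u + 12)/9 = -(12 + u)/9 = -4/3 - u/9)
((I(4) + R)*94)/S(-132) = (((-4/3 - 1/9*4) - 18)*94)/(150 - 132) = (((-4/3 - 4/9) - 18)*94)/18 = ((-16/9 - 18)*94)*(1/18) = -178/9*94*(1/18) = -16732/9*1/18 = -8366/81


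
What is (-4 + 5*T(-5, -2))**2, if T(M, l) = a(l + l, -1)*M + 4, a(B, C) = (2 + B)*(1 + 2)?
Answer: 27556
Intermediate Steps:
a(B, C) = 6 + 3*B (a(B, C) = (2 + B)*3 = 6 + 3*B)
T(M, l) = 4 + M*(6 + 6*l) (T(M, l) = (6 + 3*(l + l))*M + 4 = (6 + 3*(2*l))*M + 4 = (6 + 6*l)*M + 4 = M*(6 + 6*l) + 4 = 4 + M*(6 + 6*l))
(-4 + 5*T(-5, -2))**2 = (-4 + 5*(4 + 6*(-5)*(1 - 2)))**2 = (-4 + 5*(4 + 6*(-5)*(-1)))**2 = (-4 + 5*(4 + 30))**2 = (-4 + 5*34)**2 = (-4 + 170)**2 = 166**2 = 27556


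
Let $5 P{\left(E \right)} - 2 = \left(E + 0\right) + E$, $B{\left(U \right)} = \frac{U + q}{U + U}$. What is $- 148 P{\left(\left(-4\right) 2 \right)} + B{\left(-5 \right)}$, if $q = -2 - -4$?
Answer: $\frac{4147}{10} \approx 414.7$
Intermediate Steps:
$q = 2$ ($q = -2 + 4 = 2$)
$B{\left(U \right)} = \frac{2 + U}{2 U}$ ($B{\left(U \right)} = \frac{U + 2}{U + U} = \frac{2 + U}{2 U}$)
$P{\left(E \right)} = \frac{2}{5} + \frac{2 E}{5}$ ($P{\left(E \right)} = \frac{2}{5} + \frac{\left(E + 0\right) + E}{5} = \frac{2}{5} + \frac{E + E}{5} = \frac{2}{5} + \frac{2 E}{5}$)
$- 148 P{\left(\left(-4\right) 2 \right)} + B{\left(-5 \right)} = - 148 \left(\frac{2}{5} + \frac{2 \left(\left(-4\right) 2\right)}{5}\right) + \frac{2 - 5}{2 \left(-5\right)} = - 148 \left(\frac{2}{5} + \frac{2}{5} \left(-8\right)\right) + \frac{1}{2} \left(- \frac{1}{5}\right) \left(-3\right) = - 148 \left(\frac{2}{5} - \frac{16}{5}\right) + \frac{3}{10} = \left(-148\right) \left(- \frac{14}{5}\right) + \frac{3}{10} = \frac{2072}{5} + \frac{3}{10} = \frac{4147}{10}$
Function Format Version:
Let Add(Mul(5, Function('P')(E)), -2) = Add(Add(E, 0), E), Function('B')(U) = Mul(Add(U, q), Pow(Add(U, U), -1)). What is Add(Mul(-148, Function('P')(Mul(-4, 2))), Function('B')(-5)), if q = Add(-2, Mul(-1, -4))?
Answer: Rational(4147, 10) ≈ 414.70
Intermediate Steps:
q = 2 (q = Add(-2, 4) = 2)
Function('B')(U) = Mul(Rational(1, 2), Pow(U, -1), Add(2, U)) (Function('B')(U) = Mul(Add(U, 2), Pow(Add(U, U), -1)) = Mul(Add(2, U), Pow(Mul(2, U), -1)) = Mul(Add(2, U), Mul(Rational(1, 2), Pow(U, -1))) = Mul(Rational(1, 2), Pow(U, -1), Add(2, U)))
Function('P')(E) = Add(Rational(2, 5), Mul(Rational(2, 5), E)) (Function('P')(E) = Add(Rational(2, 5), Mul(Rational(1, 5), Add(Add(E, 0), E))) = Add(Rational(2, 5), Mul(Rational(1, 5), Add(E, E))) = Add(Rational(2, 5), Mul(Rational(1, 5), Mul(2, E))) = Add(Rational(2, 5), Mul(Rational(2, 5), E)))
Add(Mul(-148, Function('P')(Mul(-4, 2))), Function('B')(-5)) = Add(Mul(-148, Add(Rational(2, 5), Mul(Rational(2, 5), Mul(-4, 2)))), Mul(Rational(1, 2), Pow(-5, -1), Add(2, -5))) = Add(Mul(-148, Add(Rational(2, 5), Mul(Rational(2, 5), -8))), Mul(Rational(1, 2), Rational(-1, 5), -3)) = Add(Mul(-148, Add(Rational(2, 5), Rational(-16, 5))), Rational(3, 10)) = Add(Mul(-148, Rational(-14, 5)), Rational(3, 10)) = Add(Rational(2072, 5), Rational(3, 10)) = Rational(4147, 10)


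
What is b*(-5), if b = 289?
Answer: -1445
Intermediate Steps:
b*(-5) = 289*(-5) = -1445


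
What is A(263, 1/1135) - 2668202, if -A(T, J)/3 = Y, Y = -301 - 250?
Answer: -2666549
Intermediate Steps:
Y = -551
A(T, J) = 1653 (A(T, J) = -3*(-551) = 1653)
A(263, 1/1135) - 2668202 = 1653 - 2668202 = -2666549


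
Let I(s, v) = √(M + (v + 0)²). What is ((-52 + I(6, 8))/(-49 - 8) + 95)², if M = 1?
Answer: (5467 - √65)²/3249 ≈ 9172.0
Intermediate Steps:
I(s, v) = √(1 + v²) (I(s, v) = √(1 + (v + 0)²) = √(1 + v²))
((-52 + I(6, 8))/(-49 - 8) + 95)² = ((-52 + √(1 + 8²))/(-49 - 8) + 95)² = ((-52 + √(1 + 64))/(-57) + 95)² = ((-52 + √65)*(-1/57) + 95)² = ((52/57 - √65/57) + 95)² = (5467/57 - √65/57)²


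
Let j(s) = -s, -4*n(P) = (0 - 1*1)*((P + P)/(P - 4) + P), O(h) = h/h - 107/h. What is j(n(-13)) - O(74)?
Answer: 8337/2516 ≈ 3.3136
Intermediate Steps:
O(h) = 1 - 107/h
n(P) = P/4 + P/(2*(-4 + P)) (n(P) = -(0 - 1*1)*((P + P)/(P - 4) + P)/4 = -(0 - 1)*((2*P)/(-4 + P) + P)/4 = -(-1)*(2*P/(-4 + P) + P)/4 = -(-1)*(P + 2*P/(-4 + P))/4 = -(-P - 2*P/(-4 + P))/4 = P/4 + P/(2*(-4 + P)))
j(n(-13)) - O(74) = -(-13)*(-2 - 13)/(4*(-4 - 13)) - (-107 + 74)/74 = -(-13)*(-15)/(4*(-17)) - (-33)/74 = -(-13)*(-1)*(-15)/(4*17) - 1*(-33/74) = -1*(-195/68) + 33/74 = 195/68 + 33/74 = 8337/2516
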